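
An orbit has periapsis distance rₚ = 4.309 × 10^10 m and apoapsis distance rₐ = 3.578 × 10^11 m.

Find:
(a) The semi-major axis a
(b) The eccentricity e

(a) a = (rₚ + rₐ) / 2 = (4.309e+10 + 3.578e+11) / 2 ≈ 2.004e+11 m = 2.004 × 10^11 m.
(b) e = (rₐ − rₚ) / (rₐ + rₚ) = (3.578e+11 − 4.309e+10) / (3.578e+11 + 4.309e+10) ≈ 0.785.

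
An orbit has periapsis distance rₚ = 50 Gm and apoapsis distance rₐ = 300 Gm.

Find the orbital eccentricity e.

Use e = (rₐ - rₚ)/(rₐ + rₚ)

Convert to SI: rₚ = 50 Gm = 5e+10 m; rₐ = 300 Gm = 3e+11 m.
e = (rₐ − rₚ) / (rₐ + rₚ).
e = (3e+11 − 5e+10) / (3e+11 + 5e+10) = 2.5e+11 / 3.5e+11 ≈ 0.7143.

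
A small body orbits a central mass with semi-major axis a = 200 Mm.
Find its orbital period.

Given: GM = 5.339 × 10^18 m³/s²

Convert to SI: a = 200 Mm = 2e+08 m.
Kepler's third law: T = 2π √(a³ / GM).
Substituting a = 2e+08 m and GM = 5.339e+18 m³/s²:
T = 2π √((2e+08)³ / 5.339e+18) s
T ≈ 7691 s = 2.136 hours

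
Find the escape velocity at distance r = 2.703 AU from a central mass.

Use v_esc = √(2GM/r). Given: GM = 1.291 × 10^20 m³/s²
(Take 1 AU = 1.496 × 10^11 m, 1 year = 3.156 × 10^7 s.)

Convert to SI: r = 2.703 AU = 4.04369e+11 m.
Escape velocity comes from setting total energy to zero: ½v² − GM/r = 0 ⇒ v_esc = √(2GM / r).
v_esc = √(2 · 1.291e+20 / 4.04369e+11) m/s ≈ 2.527e+04 m/s = 5.331 AU/year.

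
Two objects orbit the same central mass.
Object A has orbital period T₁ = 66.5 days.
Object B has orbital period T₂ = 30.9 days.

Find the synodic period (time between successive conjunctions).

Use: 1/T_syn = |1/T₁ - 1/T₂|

Convert to SI: T₁ = 66.5 days = 5.7456e+06 s; T₂ = 30.9 days = 2.66976e+06 s.
T_syn = |T₁ · T₂ / (T₁ − T₂)|.
T_syn = |5.7456e+06 · 2.66976e+06 / (5.7456e+06 − 2.66976e+06)| s ≈ 4.987e+06 s = 57.72 days.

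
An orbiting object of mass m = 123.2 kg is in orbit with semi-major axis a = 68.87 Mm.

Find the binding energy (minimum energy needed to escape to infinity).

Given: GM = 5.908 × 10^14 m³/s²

Convert to SI: a = 68.87 Mm = 6.887e+07 m.
Total orbital energy is E = −GMm/(2a); binding energy is E_bind = −E = GMm/(2a).
E_bind = 5.908e+14 · 123.2 / (2 · 6.887e+07) J ≈ 5.284e+08 J = 528.4 MJ.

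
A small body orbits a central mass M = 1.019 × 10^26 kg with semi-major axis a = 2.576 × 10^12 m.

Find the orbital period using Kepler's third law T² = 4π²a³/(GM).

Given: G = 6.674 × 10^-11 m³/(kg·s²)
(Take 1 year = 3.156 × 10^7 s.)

GM = G · M = 6.674e-11 · 1.019e+26 = 6.80081e+15 m³/s².
Kepler's third law: T = 2π √(a³ / GM).
Substituting a = 2.576e+12 m and GM = 6.80081e+15 m³/s²:
T = 2π √((2.576e+12)³ / 6.80081e+15) s
T ≈ 3.15e+11 s = 9981 years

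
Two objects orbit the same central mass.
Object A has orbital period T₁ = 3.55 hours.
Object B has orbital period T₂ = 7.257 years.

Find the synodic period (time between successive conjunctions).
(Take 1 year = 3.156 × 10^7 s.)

Convert to SI: T₁ = 3.55 hours = 12780 s; T₂ = 7.257 years = 2.29031e+08 s.
T_syn = |T₁ · T₂ / (T₁ − T₂)|.
T_syn = |12780 · 2.29031e+08 / (12780 − 2.29031e+08)| s ≈ 1.278e+04 s = 3.55 hours.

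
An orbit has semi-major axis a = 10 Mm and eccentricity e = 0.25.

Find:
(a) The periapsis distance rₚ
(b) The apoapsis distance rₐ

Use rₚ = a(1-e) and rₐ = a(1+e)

Convert to SI: a = 10 Mm = 1e+07 m.
(a) rₚ = a(1 − e) = 1e+07 · (1 − 0.25) = 1e+07 · 0.75 ≈ 7.5e+06 m = 7.5 Mm.
(b) rₐ = a(1 + e) = 1e+07 · (1 + 0.25) = 1e+07 · 1.25 ≈ 1.25e+07 m = 12.5 Mm.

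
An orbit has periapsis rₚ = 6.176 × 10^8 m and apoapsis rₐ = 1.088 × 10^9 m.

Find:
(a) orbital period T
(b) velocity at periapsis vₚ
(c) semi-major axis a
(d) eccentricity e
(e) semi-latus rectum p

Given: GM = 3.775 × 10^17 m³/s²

(a) With a = (rₚ + rₐ)/2 = 8.528e+08 m, T = 2π √(a³/GM) = 2π √((8.528e+08)³/3.775e+17) s ≈ 2.547e+05 s
(b) With a = (rₚ + rₐ)/2 = 8.528e+08 m, vₚ = √(GM (2/rₚ − 1/a)) = √(3.775e+17 · (2/6.176e+08 − 1/8.528e+08)) m/s ≈ 2.793e+04 m/s
(c) a = (rₚ + rₐ)/2 = (6.176e+08 + 1.088e+09)/2 ≈ 8.528e+08 m
(d) e = (rₐ − rₚ)/(rₐ + rₚ) = (1.088e+09 − 6.176e+08)/(1.088e+09 + 6.176e+08) ≈ 0.2758
(e) From a = (rₚ + rₐ)/2 = 8.528e+08 m and e = (rₐ − rₚ)/(rₐ + rₚ) = 0.275797, p = a(1 − e²) = 8.528e+08 · (1 − (0.275797)²) ≈ 7.879e+08 m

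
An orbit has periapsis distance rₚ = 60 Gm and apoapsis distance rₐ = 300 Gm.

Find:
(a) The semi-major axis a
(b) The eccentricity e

Convert to SI: rₚ = 60 Gm = 6e+10 m; rₐ = 300 Gm = 3e+11 m.
(a) a = (rₚ + rₐ) / 2 = (6e+10 + 3e+11) / 2 ≈ 1.8e+11 m = 180 Gm.
(b) e = (rₐ − rₚ) / (rₐ + rₚ) = (3e+11 − 6e+10) / (3e+11 + 6e+10) ≈ 0.6667.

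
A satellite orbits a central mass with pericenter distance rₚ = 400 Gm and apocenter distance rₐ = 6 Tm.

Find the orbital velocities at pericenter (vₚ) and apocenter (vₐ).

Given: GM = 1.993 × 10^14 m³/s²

Convert to SI: rₚ = 400 Gm = 4e+11 m; rₐ = 6 Tm = 6e+12 m.
Use the vis-viva equation v² = GM(2/r − 1/a) with a = (rₚ + rₐ)/2 = (4e+11 + 6e+12)/2 = 3.2e+12 m.
vₚ = √(GM · (2/rₚ − 1/a)) = √(1.993e+14 · (2/4e+11 − 1/3.2e+12)) m/s ≈ 30.56 m/s = 30.56 m/s.
vₐ = √(GM · (2/rₐ − 1/a)) = √(1.993e+14 · (2/6e+12 − 1/3.2e+12)) m/s ≈ 2.038 m/s = 2.038 m/s.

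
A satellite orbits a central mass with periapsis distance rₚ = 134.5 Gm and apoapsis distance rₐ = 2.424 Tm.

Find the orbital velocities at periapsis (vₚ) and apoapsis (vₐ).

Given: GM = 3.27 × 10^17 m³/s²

Convert to SI: rₚ = 134.5 Gm = 1.345e+11 m; rₐ = 2.424 Tm = 2.424e+12 m.
Use the vis-viva equation v² = GM(2/r − 1/a) with a = (rₚ + rₐ)/2 = (1.345e+11 + 2.424e+12)/2 = 1.27925e+12 m.
vₚ = √(GM · (2/rₚ − 1/a)) = √(3.27e+17 · (2/1.345e+11 − 1/1.27925e+12)) m/s ≈ 2146 m/s = 2.146 km/s.
vₐ = √(GM · (2/rₐ − 1/a)) = √(3.27e+17 · (2/2.424e+12 − 1/1.27925e+12)) m/s ≈ 119.1 m/s = 119.1 m/s.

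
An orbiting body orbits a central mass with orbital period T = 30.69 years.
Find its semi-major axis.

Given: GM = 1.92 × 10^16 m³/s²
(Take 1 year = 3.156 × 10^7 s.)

Convert to SI: T = 30.69 years = 9.68576e+08 s.
Invert Kepler's third law: a = (GM · T² / (4π²))^(1/3).
Substituting T = 9.68576e+08 s and GM = 1.92e+16 m³/s²:
a = (1.92e+16 · (9.68576e+08)² / (4π²))^(1/3) m
a ≈ 7.698e+10 m = 76.98 Gm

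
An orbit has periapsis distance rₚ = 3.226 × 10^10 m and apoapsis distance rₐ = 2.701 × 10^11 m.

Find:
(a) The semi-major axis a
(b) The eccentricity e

(a) a = (rₚ + rₐ) / 2 = (3.226e+10 + 2.701e+11) / 2 ≈ 1.512e+11 m = 1.512 × 10^11 m.
(b) e = (rₐ − rₚ) / (rₐ + rₚ) = (2.701e+11 − 3.226e+10) / (2.701e+11 + 3.226e+10) ≈ 0.7866.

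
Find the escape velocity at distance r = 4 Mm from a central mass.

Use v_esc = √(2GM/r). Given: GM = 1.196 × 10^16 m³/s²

Convert to SI: r = 4 Mm = 4e+06 m.
Escape velocity comes from setting total energy to zero: ½v² − GM/r = 0 ⇒ v_esc = √(2GM / r).
v_esc = √(2 · 1.196e+16 / 4e+06) m/s ≈ 7.733e+04 m/s = 77.33 km/s.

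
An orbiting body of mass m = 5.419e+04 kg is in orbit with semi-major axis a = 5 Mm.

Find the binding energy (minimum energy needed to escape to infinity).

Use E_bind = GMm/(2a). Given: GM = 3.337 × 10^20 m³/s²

Convert to SI: a = 5 Mm = 5e+06 m.
Total orbital energy is E = −GMm/(2a); binding energy is E_bind = −E = GMm/(2a).
E_bind = 3.337e+20 · 5.419e+04 / (2 · 5e+06) J ≈ 1.808e+18 J = 1.808 EJ.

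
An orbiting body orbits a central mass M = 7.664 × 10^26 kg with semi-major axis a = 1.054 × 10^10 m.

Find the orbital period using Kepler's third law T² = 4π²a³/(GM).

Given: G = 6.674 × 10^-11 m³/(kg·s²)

GM = G · M = 6.674e-11 · 7.664e+26 = 5.11495e+16 m³/s².
Kepler's third law: T = 2π √(a³ / GM).
Substituting a = 1.054e+10 m and GM = 5.11495e+16 m³/s²:
T = 2π √((1.054e+10)³ / 5.11495e+16) s
T ≈ 3.006e+07 s = 347.9 days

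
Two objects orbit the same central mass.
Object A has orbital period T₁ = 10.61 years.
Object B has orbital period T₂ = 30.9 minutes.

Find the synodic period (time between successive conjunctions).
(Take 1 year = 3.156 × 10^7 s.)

Convert to SI: T₁ = 10.61 years = 3.34852e+08 s; T₂ = 30.9 minutes = 1854 s.
T_syn = |T₁ · T₂ / (T₁ − T₂)|.
T_syn = |3.34852e+08 · 1854 / (3.34852e+08 − 1854)| s ≈ 1854 s = 30.9 minutes.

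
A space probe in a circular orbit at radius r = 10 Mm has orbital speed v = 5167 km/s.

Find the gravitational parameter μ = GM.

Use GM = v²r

Convert to SI: r = 10 Mm = 1e+07 m; v = 5167 km/s = 5.167e+06 m/s.
For a circular orbit v² = GM/r, so GM = v² · r.
GM = (5.167e+06)² · 1e+07 m³/s² ≈ 2.67e+20 m³/s² = 2.67 × 10^20 m³/s².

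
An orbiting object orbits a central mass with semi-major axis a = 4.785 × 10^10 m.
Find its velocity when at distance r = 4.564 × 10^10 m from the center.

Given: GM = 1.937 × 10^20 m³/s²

Vis-viva: v = √(GM · (2/r − 1/a)).
2/r − 1/a = 2/4.564e+10 − 1/4.785e+10 = 2.29226e-11 m⁻¹.
v = √(1.937e+20 · 2.29226e-11) m/s ≈ 6.663e+04 m/s = 66.63 km/s.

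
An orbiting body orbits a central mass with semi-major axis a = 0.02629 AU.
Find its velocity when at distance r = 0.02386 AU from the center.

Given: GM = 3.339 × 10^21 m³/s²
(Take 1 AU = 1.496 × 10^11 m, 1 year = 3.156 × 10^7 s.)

Convert to SI: a = 0.02629 AU = 3.93298e+09 m; r = 0.02386 AU = 3.56946e+09 m.
Vis-viva: v = √(GM · (2/r − 1/a)).
2/r − 1/a = 2/3.56946e+09 − 1/3.93298e+09 = 3.0605e-10 m⁻¹.
v = √(3.339e+21 · 3.0605e-10) m/s ≈ 1.011e+06 m/s = 213.3 AU/year.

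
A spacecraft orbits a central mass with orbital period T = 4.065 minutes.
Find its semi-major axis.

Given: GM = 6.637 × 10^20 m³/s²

Convert to SI: T = 4.065 minutes = 243.9 s.
Invert Kepler's third law: a = (GM · T² / (4π²))^(1/3).
Substituting T = 243.9 s and GM = 6.637e+20 m³/s²:
a = (6.637e+20 · (243.9)² / (4π²))^(1/3) m
a ≈ 1e+08 m = 100 Mm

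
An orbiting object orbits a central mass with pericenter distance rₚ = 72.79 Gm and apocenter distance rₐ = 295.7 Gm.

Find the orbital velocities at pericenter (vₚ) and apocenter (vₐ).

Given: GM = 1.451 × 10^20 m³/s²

Convert to SI: rₚ = 72.79 Gm = 7.279e+10 m; rₐ = 295.7 Gm = 2.957e+11 m.
Use the vis-viva equation v² = GM(2/r − 1/a) with a = (rₚ + rₐ)/2 = (7.279e+10 + 2.957e+11)/2 = 1.84245e+11 m.
vₚ = √(GM · (2/rₚ − 1/a)) = √(1.451e+20 · (2/7.279e+10 − 1/1.84245e+11)) m/s ≈ 5.656e+04 m/s = 56.56 km/s.
vₐ = √(GM · (2/rₐ − 1/a)) = √(1.451e+20 · (2/2.957e+11 − 1/1.84245e+11)) m/s ≈ 1.392e+04 m/s = 13.92 km/s.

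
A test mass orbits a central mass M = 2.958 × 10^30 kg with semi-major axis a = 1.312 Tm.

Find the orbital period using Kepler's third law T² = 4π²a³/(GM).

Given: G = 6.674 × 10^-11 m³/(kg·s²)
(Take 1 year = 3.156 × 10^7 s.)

Convert to SI: a = 1.312 Tm = 1.312e+12 m.
GM = G · M = 6.674e-11 · 2.958e+30 = 1.97417e+20 m³/s².
Kepler's third law: T = 2π √(a³ / GM).
Substituting a = 1.312e+12 m and GM = 1.97417e+20 m³/s²:
T = 2π √((1.312e+12)³ / 1.97417e+20) s
T ≈ 6.72e+08 s = 21.29 years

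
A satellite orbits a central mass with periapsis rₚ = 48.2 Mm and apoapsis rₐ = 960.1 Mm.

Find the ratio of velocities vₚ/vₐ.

Convert to SI: rₚ = 48.2 Mm = 4.82e+07 m; rₐ = 960.1 Mm = 9.601e+08 m.
Conservation of angular momentum gives rₚvₚ = rₐvₐ, so vₚ/vₐ = rₐ/rₚ.
vₚ/vₐ = 9.601e+08 / 4.82e+07 ≈ 19.92.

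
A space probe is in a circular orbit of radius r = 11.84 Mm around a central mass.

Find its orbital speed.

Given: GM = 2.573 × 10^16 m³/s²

Convert to SI: r = 11.84 Mm = 1.184e+07 m.
For a circular orbit, gravity supplies the centripetal force, so v = √(GM / r).
v = √(2.573e+16 / 1.184e+07) m/s ≈ 4.662e+04 m/s = 46.62 km/s.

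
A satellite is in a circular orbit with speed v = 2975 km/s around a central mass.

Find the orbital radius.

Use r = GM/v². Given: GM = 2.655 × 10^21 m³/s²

Convert to SI: v = 2975 km/s = 2.975e+06 m/s.
For a circular orbit, v² = GM / r, so r = GM / v².
r = 2.655e+21 / (2.975e+06)² m ≈ 3e+08 m = 300 Mm.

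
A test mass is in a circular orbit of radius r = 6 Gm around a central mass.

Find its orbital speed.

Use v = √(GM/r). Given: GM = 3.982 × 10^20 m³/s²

Convert to SI: r = 6 Gm = 6e+09 m.
For a circular orbit, gravity supplies the centripetal force, so v = √(GM / r).
v = √(3.982e+20 / 6e+09) m/s ≈ 2.576e+05 m/s = 257.6 km/s.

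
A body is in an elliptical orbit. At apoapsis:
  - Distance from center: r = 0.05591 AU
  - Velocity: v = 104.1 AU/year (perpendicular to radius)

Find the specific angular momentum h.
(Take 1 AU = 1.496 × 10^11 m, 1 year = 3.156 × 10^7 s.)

Convert to SI: r = 0.05591 AU = 8.36414e+09 m; v = 104.1 AU/year = 493452 m/s.
With v perpendicular to r, h = r · v.
h = 8.36414e+09 · 493452 m²/s ≈ 4.127e+15 m²/s.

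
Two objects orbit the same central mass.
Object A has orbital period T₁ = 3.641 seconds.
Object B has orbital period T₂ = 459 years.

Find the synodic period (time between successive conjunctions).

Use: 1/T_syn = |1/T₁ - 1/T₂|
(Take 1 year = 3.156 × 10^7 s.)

Convert to SI: T₂ = 459 years = 1.4486e+10 s.
T_syn = |T₁ · T₂ / (T₁ − T₂)|.
T_syn = |3.641 · 1.4486e+10 / (3.641 − 1.4486e+10)| s ≈ 3.641 s = 3.641 seconds.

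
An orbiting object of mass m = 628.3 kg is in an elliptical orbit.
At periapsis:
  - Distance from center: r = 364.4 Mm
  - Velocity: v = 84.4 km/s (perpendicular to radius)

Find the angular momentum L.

Convert to SI: r = 364.4 Mm = 3.644e+08 m; v = 84.4 km/s = 84400 m/s.
Since v is perpendicular to r, L = m · v · r.
L = 628.3 · 84400 · 3.644e+08 kg·m²/s ≈ 1.932e+16 kg·m²/s.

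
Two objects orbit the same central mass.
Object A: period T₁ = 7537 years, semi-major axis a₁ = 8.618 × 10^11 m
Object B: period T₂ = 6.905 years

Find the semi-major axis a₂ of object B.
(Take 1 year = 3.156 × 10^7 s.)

Convert to SI: T₁ = 7537 years = 2.37868e+11 s; T₂ = 6.905 years = 2.17922e+08 s.
Kepler's third law: (T₁/T₂)² = (a₁/a₂)³ ⇒ a₂ = a₁ · (T₂/T₁)^(2/3).
T₂/T₁ = 2.17922e+08 / 2.37868e+11 = 0.000916147.
a₂ = 8.618e+11 · (0.000916147)^(2/3) m ≈ 8.129e+09 m = 8.129 × 10^9 m.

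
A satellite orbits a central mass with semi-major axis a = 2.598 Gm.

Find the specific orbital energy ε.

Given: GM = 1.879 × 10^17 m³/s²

Convert to SI: a = 2.598 Gm = 2.598e+09 m.
ε = −GM / (2a).
ε = −1.879e+17 / (2 · 2.598e+09) J/kg ≈ -3.616e+07 J/kg = -36.16 MJ/kg.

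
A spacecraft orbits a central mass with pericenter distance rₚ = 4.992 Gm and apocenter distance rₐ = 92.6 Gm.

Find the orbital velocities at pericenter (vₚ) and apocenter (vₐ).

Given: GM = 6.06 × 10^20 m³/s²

Convert to SI: rₚ = 4.992 Gm = 4.992e+09 m; rₐ = 92.6 Gm = 9.26e+10 m.
Use the vis-viva equation v² = GM(2/r − 1/a) with a = (rₚ + rₐ)/2 = (4.992e+09 + 9.26e+10)/2 = 4.8796e+10 m.
vₚ = √(GM · (2/rₚ − 1/a)) = √(6.06e+20 · (2/4.992e+09 − 1/4.8796e+10)) m/s ≈ 4.8e+05 m/s = 480 km/s.
vₐ = √(GM · (2/rₐ − 1/a)) = √(6.06e+20 · (2/9.26e+10 − 1/4.8796e+10)) m/s ≈ 2.587e+04 m/s = 25.87 km/s.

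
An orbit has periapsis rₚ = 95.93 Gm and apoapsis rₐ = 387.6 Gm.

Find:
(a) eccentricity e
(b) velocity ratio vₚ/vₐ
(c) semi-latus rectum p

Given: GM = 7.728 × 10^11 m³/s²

Convert to SI: rₚ = 95.93 Gm = 9.593e+10 m; rₐ = 387.6 Gm = 3.876e+11 m.
(a) e = (rₐ − rₚ)/(rₐ + rₚ) = (3.876e+11 − 9.593e+10)/(3.876e+11 + 9.593e+10) ≈ 0.6032
(b) Conservation of angular momentum (rₚvₚ = rₐvₐ) gives vₚ/vₐ = rₐ/rₚ = 3.876e+11/9.593e+10 ≈ 4.04
(c) From a = (rₚ + rₐ)/2 = 2.41765e+11 m and e = (rₐ − rₚ)/(rₐ + rₚ) = 0.60321, p = a(1 − e²) = 2.41765e+11 · (1 − (0.60321)²) ≈ 1.538e+11 m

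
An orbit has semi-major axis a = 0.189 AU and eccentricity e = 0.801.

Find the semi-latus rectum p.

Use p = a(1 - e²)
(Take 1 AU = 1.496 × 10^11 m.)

Convert to SI: a = 0.189 AU = 2.82744e+10 m.
p = a (1 − e²).
p = 2.82744e+10 · (1 − (0.801)²) = 2.82744e+10 · 0.358399 ≈ 1.013e+10 m = 0.06774 AU.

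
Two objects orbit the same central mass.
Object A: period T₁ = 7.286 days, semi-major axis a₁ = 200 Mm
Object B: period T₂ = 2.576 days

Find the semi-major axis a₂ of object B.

Convert to SI: T₁ = 7.286 days = 629510 s; a₁ = 200 Mm = 2e+08 m; T₂ = 2.576 days = 222566 s.
Kepler's third law: (T₁/T₂)² = (a₁/a₂)³ ⇒ a₂ = a₁ · (T₂/T₁)^(2/3).
T₂/T₁ = 222566 / 629510 = 0.353555.
a₂ = 2e+08 · (0.353555)^(2/3) m ≈ 1e+08 m = 100 Mm.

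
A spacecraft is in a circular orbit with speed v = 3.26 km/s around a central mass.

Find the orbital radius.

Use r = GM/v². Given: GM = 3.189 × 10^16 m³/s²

Convert to SI: v = 3.26 km/s = 3260 m/s.
For a circular orbit, v² = GM / r, so r = GM / v².
r = 3.189e+16 / (3260)² m ≈ 3.001e+09 m = 3.001 Gm.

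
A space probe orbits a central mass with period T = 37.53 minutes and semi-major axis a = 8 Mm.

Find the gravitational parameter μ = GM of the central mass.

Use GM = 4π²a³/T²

Convert to SI: T = 37.53 minutes = 2251.8 s; a = 8 Mm = 8e+06 m.
GM = 4π² · a³ / T².
GM = 4π² · (8e+06)³ / (2251.8)² m³/s² ≈ 3.986e+15 m³/s² = 3.986 × 10^15 m³/s².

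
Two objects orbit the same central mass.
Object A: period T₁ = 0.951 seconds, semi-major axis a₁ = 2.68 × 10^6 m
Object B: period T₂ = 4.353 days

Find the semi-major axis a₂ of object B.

Convert to SI: T₂ = 4.353 days = 376099 s.
Kepler's third law: (T₁/T₂)² = (a₁/a₂)³ ⇒ a₂ = a₁ · (T₂/T₁)^(2/3).
T₂/T₁ = 376099 / 0.951 = 395478.
a₂ = 2.68e+06 · (395478)^(2/3) m ≈ 1.444e+10 m = 1.444 × 10^10 m.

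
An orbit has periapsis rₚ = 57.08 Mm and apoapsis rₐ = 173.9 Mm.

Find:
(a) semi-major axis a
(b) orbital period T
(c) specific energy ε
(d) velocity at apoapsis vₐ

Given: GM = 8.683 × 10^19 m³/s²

Convert to SI: rₚ = 57.08 Mm = 5.708e+07 m; rₐ = 173.9 Mm = 1.739e+08 m.
(a) a = (rₚ + rₐ)/2 = (5.708e+07 + 1.739e+08)/2 ≈ 1.155e+08 m
(b) With a = (rₚ + rₐ)/2 = 1.1549e+08 m, T = 2π √(a³/GM) = 2π √((1.1549e+08)³/8.683e+19) s ≈ 836.9 s
(c) With a = (rₚ + rₐ)/2 = 1.1549e+08 m, ε = −GM/(2a) = −8.683e+19/(2 · 1.1549e+08) J/kg ≈ -3.759e+11 J/kg
(d) With a = (rₚ + rₐ)/2 = 1.1549e+08 m, vₐ = √(GM (2/rₐ − 1/a)) = √(8.683e+19 · (2/1.739e+08 − 1/1.1549e+08)) m/s ≈ 4.968e+05 m/s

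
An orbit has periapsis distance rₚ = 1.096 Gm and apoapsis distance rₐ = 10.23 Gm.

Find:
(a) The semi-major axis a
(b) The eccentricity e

Convert to SI: rₚ = 1.096 Gm = 1.096e+09 m; rₐ = 10.23 Gm = 1.023e+10 m.
(a) a = (rₚ + rₐ) / 2 = (1.096e+09 + 1.023e+10) / 2 ≈ 5.663e+09 m = 5.663 Gm.
(b) e = (rₐ − rₚ) / (rₐ + rₚ) = (1.023e+10 − 1.096e+09) / (1.023e+10 + 1.096e+09) ≈ 0.8065.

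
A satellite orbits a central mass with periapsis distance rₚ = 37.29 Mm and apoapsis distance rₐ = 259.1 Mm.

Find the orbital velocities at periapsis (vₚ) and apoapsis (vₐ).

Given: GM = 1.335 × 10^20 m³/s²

Convert to SI: rₚ = 37.29 Mm = 3.729e+07 m; rₐ = 259.1 Mm = 2.591e+08 m.
Use the vis-viva equation v² = GM(2/r − 1/a) with a = (rₚ + rₐ)/2 = (3.729e+07 + 2.591e+08)/2 = 1.48195e+08 m.
vₚ = √(GM · (2/rₚ − 1/a)) = √(1.335e+20 · (2/3.729e+07 − 1/1.48195e+08)) m/s ≈ 2.502e+06 m/s = 2502 km/s.
vₐ = √(GM · (2/rₐ − 1/a)) = √(1.335e+20 · (2/2.591e+08 − 1/1.48195e+08)) m/s ≈ 3.601e+05 m/s = 360.1 km/s.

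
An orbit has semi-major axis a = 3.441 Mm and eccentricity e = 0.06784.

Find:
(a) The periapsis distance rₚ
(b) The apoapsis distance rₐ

Convert to SI: a = 3.441 Mm = 3.441e+06 m.
(a) rₚ = a(1 − e) = 3.441e+06 · (1 − 0.06784) = 3.441e+06 · 0.93216 ≈ 3.208e+06 m = 3.208 Mm.
(b) rₐ = a(1 + e) = 3.441e+06 · (1 + 0.06784) = 3.441e+06 · 1.06784 ≈ 3.674e+06 m = 3.674 Mm.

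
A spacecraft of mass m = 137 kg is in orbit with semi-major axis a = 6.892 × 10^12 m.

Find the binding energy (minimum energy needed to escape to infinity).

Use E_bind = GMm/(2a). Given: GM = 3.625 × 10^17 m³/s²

Total orbital energy is E = −GMm/(2a); binding energy is E_bind = −E = GMm/(2a).
E_bind = 3.625e+17 · 137 / (2 · 6.892e+12) J ≈ 3.603e+06 J = 3.603 MJ.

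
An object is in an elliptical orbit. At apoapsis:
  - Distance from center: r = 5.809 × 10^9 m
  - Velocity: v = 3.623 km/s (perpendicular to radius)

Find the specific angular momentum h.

Convert to SI: v = 3.623 km/s = 3623 m/s.
With v perpendicular to r, h = r · v.
h = 5.809e+09 · 3623 m²/s ≈ 2.105e+13 m²/s.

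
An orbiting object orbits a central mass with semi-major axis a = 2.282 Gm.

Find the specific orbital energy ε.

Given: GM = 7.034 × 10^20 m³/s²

Convert to SI: a = 2.282 Gm = 2.282e+09 m.
ε = −GM / (2a).
ε = −7.034e+20 / (2 · 2.282e+09) J/kg ≈ -1.541e+11 J/kg = -154.1 GJ/kg.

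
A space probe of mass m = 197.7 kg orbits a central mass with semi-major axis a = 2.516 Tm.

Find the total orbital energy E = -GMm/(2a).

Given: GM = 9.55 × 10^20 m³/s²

Convert to SI: a = 2.516 Tm = 2.516e+12 m.
E = −GMm / (2a).
E = −9.55e+20 · 197.7 / (2 · 2.516e+12) J ≈ -3.752e+10 J = -37.52 GJ.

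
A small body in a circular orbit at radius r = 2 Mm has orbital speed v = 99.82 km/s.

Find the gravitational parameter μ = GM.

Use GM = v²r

Convert to SI: r = 2 Mm = 2e+06 m; v = 99.82 km/s = 99820 m/s.
For a circular orbit v² = GM/r, so GM = v² · r.
GM = (99820)² · 2e+06 m³/s² ≈ 1.993e+16 m³/s² = 1.993 × 10^16 m³/s².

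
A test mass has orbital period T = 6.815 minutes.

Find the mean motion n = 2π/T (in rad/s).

Convert to SI: T = 6.815 minutes = 408.9 s.
n = 2π / T.
n = 2π / 408.9 s ≈ 0.01537 rad/s.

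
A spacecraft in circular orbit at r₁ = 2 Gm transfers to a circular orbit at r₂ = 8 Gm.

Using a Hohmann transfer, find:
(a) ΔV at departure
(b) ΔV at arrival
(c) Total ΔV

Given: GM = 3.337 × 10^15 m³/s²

Convert to SI: r₁ = 2 Gm = 2e+09 m; r₂ = 8 Gm = 8e+09 m.
Transfer semi-major axis: a_t = (r₁ + r₂)/2 = (2e+09 + 8e+09)/2 = 5e+09 m.
Circular speeds: v₁ = √(GM/r₁) = 1291.7 m/s, v₂ = √(GM/r₂) = 645.852 m/s.
Transfer speeds (vis-viva v² = GM(2/r − 1/a_t)): v₁ᵗ = 1633.89 m/s, v₂ᵗ = 408.473 m/s.
(a) ΔV₁ = |v₁ᵗ − v₁| ≈ 342.2 m/s = 342.2 m/s.
(b) ΔV₂ = |v₂ − v₂ᵗ| ≈ 237.4 m/s = 237.4 m/s.
(c) ΔV_total = ΔV₁ + ΔV₂ ≈ 579.6 m/s = 579.6 m/s.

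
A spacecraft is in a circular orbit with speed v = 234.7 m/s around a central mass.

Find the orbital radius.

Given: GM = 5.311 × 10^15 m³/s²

For a circular orbit, v² = GM / r, so r = GM / v².
r = 5.311e+15 / (234.7)² m ≈ 9.642e+10 m = 96.42 Gm.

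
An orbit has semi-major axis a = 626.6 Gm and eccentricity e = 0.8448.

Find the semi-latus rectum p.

Convert to SI: a = 626.6 Gm = 6.266e+11 m.
p = a (1 − e²).
p = 6.266e+11 · (1 − (0.8448)²) = 6.266e+11 · 0.286313 ≈ 1.794e+11 m = 179.4 Gm.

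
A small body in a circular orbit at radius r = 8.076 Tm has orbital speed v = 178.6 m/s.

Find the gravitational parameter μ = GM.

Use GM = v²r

Convert to SI: r = 8.076 Tm = 8.076e+12 m.
For a circular orbit v² = GM/r, so GM = v² · r.
GM = (178.6)² · 8.076e+12 m³/s² ≈ 2.576e+17 m³/s² = 2.576 × 10^17 m³/s².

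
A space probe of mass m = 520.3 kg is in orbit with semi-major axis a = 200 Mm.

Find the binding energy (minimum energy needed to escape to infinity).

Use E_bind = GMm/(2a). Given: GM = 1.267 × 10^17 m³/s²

Convert to SI: a = 200 Mm = 2e+08 m.
Total orbital energy is E = −GMm/(2a); binding energy is E_bind = −E = GMm/(2a).
E_bind = 1.267e+17 · 520.3 / (2 · 2e+08) J ≈ 1.648e+11 J = 164.8 GJ.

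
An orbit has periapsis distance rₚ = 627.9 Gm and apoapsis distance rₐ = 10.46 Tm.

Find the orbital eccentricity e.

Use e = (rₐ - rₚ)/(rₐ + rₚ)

Convert to SI: rₚ = 627.9 Gm = 6.279e+11 m; rₐ = 10.46 Tm = 1.046e+13 m.
e = (rₐ − rₚ) / (rₐ + rₚ).
e = (1.046e+13 − 6.279e+11) / (1.046e+13 + 6.279e+11) = 9.8321e+12 / 1.10879e+13 ≈ 0.8867.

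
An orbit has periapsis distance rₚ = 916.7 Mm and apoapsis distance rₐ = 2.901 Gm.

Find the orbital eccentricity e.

Convert to SI: rₚ = 916.7 Mm = 9.167e+08 m; rₐ = 2.901 Gm = 2.901e+09 m.
e = (rₐ − rₚ) / (rₐ + rₚ).
e = (2.901e+09 − 9.167e+08) / (2.901e+09 + 9.167e+08) = 1.9843e+09 / 3.8177e+09 ≈ 0.5198.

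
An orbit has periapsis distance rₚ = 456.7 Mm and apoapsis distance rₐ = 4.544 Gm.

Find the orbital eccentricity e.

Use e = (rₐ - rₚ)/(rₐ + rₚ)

Convert to SI: rₚ = 456.7 Mm = 4.567e+08 m; rₐ = 4.544 Gm = 4.544e+09 m.
e = (rₐ − rₚ) / (rₐ + rₚ).
e = (4.544e+09 − 4.567e+08) / (4.544e+09 + 4.567e+08) = 4.0873e+09 / 5.0007e+09 ≈ 0.8173.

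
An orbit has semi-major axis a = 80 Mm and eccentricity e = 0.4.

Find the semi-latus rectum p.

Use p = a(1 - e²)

Convert to SI: a = 80 Mm = 8e+07 m.
p = a (1 − e²).
p = 8e+07 · (1 − (0.4)²) = 8e+07 · 0.84 ≈ 6.72e+07 m = 67.2 Mm.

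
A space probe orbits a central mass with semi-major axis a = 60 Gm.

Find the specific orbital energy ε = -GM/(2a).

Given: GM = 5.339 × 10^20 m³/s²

Convert to SI: a = 60 Gm = 6e+10 m.
ε = −GM / (2a).
ε = −5.339e+20 / (2 · 6e+10) J/kg ≈ -4.449e+09 J/kg = -4.449 GJ/kg.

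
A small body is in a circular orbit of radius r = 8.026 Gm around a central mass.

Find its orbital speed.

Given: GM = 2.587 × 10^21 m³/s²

Convert to SI: r = 8.026 Gm = 8.026e+09 m.
For a circular orbit, gravity supplies the centripetal force, so v = √(GM / r).
v = √(2.587e+21 / 8.026e+09) m/s ≈ 5.677e+05 m/s = 567.7 km/s.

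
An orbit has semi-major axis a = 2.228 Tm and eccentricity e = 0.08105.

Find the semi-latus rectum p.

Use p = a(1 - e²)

Convert to SI: a = 2.228 Tm = 2.228e+12 m.
p = a (1 − e²).
p = 2.228e+12 · (1 − (0.08105)²) = 2.228e+12 · 0.993431 ≈ 2.213e+12 m = 2.213 Tm.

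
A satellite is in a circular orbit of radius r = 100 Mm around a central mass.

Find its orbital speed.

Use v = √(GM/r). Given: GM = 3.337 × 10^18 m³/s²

Convert to SI: r = 100 Mm = 1e+08 m.
For a circular orbit, gravity supplies the centripetal force, so v = √(GM / r).
v = √(3.337e+18 / 1e+08) m/s ≈ 1.827e+05 m/s = 182.7 km/s.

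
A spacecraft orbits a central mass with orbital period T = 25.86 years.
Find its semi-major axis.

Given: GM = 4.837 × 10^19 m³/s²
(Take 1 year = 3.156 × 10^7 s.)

Convert to SI: T = 25.86 years = 8.16142e+08 s.
Invert Kepler's third law: a = (GM · T² / (4π²))^(1/3).
Substituting T = 8.16142e+08 s and GM = 4.837e+19 m³/s²:
a = (4.837e+19 · (8.16142e+08)² / (4π²))^(1/3) m
a ≈ 9.345e+11 m = 934.5 Gm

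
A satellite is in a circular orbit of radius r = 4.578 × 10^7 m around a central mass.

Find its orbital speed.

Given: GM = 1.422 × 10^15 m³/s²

For a circular orbit, gravity supplies the centripetal force, so v = √(GM / r).
v = √(1.422e+15 / 4.578e+07) m/s ≈ 5573 m/s = 5.573 km/s.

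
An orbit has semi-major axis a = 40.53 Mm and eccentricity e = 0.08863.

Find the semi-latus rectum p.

Convert to SI: a = 40.53 Mm = 4.053e+07 m.
p = a (1 − e²).
p = 4.053e+07 · (1 − (0.08863)²) = 4.053e+07 · 0.992145 ≈ 4.021e+07 m = 40.21 Mm.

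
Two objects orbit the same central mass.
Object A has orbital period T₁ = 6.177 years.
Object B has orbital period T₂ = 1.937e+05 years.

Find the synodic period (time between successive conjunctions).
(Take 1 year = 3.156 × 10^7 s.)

Convert to SI: T₁ = 6.177 years = 1.94946e+08 s; T₂ = 1.937e+05 years = 6.11317e+12 s.
T_syn = |T₁ · T₂ / (T₁ − T₂)|.
T_syn = |1.94946e+08 · 6.11317e+12 / (1.94946e+08 − 6.11317e+12)| s ≈ 1.95e+08 s = 6.177 years.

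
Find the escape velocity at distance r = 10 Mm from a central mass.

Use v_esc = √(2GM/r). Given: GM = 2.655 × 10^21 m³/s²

Convert to SI: r = 10 Mm = 1e+07 m.
Escape velocity comes from setting total energy to zero: ½v² − GM/r = 0 ⇒ v_esc = √(2GM / r).
v_esc = √(2 · 2.655e+21 / 1e+07) m/s ≈ 2.304e+07 m/s = 2.304e+04 km/s.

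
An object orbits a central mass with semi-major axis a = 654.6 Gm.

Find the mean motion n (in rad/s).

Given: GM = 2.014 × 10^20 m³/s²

Convert to SI: a = 654.6 Gm = 6.546e+11 m.
n = √(GM / a³).
n = √(2.014e+20 / (6.546e+11)³) rad/s ≈ 2.68e-08 rad/s.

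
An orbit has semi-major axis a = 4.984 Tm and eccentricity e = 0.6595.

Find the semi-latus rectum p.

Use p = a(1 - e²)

Convert to SI: a = 4.984 Tm = 4.984e+12 m.
p = a (1 − e²).
p = 4.984e+12 · (1 − (0.6595)²) = 4.984e+12 · 0.56506 ≈ 2.816e+12 m = 2.816 Tm.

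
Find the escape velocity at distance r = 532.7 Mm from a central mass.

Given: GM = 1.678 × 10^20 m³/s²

Convert to SI: r = 532.7 Mm = 5.327e+08 m.
Escape velocity comes from setting total energy to zero: ½v² − GM/r = 0 ⇒ v_esc = √(2GM / r).
v_esc = √(2 · 1.678e+20 / 5.327e+08) m/s ≈ 7.937e+05 m/s = 793.7 km/s.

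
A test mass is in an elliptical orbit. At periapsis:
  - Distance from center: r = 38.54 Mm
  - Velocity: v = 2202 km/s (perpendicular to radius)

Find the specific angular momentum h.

Convert to SI: r = 38.54 Mm = 3.854e+07 m; v = 2202 km/s = 2.202e+06 m/s.
With v perpendicular to r, h = r · v.
h = 3.854e+07 · 2.202e+06 m²/s ≈ 8.487e+13 m²/s.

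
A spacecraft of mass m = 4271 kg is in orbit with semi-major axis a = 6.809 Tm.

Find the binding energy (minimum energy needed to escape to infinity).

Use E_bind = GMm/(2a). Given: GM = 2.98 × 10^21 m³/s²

Convert to SI: a = 6.809 Tm = 6.809e+12 m.
Total orbital energy is E = −GMm/(2a); binding energy is E_bind = −E = GMm/(2a).
E_bind = 2.98e+21 · 4271 / (2 · 6.809e+12) J ≈ 9.346e+11 J = 934.6 GJ.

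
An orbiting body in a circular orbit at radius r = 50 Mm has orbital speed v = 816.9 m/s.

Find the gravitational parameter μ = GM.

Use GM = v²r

Convert to SI: r = 50 Mm = 5e+07 m.
For a circular orbit v² = GM/r, so GM = v² · r.
GM = (816.9)² · 5e+07 m³/s² ≈ 3.337e+13 m³/s² = 3.337 × 10^13 m³/s².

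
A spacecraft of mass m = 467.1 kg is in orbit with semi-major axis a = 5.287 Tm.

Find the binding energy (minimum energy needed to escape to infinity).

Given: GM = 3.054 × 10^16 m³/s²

Convert to SI: a = 5.287 Tm = 5.287e+12 m.
Total orbital energy is E = −GMm/(2a); binding energy is E_bind = −E = GMm/(2a).
E_bind = 3.054e+16 · 467.1 / (2 · 5.287e+12) J ≈ 1.349e+06 J = 1.349 MJ.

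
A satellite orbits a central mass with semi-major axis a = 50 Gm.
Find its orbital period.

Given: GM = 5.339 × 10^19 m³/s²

Convert to SI: a = 50 Gm = 5e+10 m.
Kepler's third law: T = 2π √(a³ / GM).
Substituting a = 5e+10 m and GM = 5.339e+19 m³/s²:
T = 2π √((5e+10)³ / 5.339e+19) s
T ≈ 9.614e+06 s = 111.3 days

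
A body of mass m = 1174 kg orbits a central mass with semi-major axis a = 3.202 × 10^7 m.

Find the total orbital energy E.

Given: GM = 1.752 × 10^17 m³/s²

E = −GMm / (2a).
E = −1.752e+17 · 1174 / (2 · 3.202e+07) J ≈ -3.212e+12 J = -3.212 TJ.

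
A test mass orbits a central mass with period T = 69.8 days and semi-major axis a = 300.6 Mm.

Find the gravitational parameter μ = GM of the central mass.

Convert to SI: T = 69.8 days = 6.03072e+06 s; a = 300.6 Mm = 3.006e+08 m.
GM = 4π² · a³ / T².
GM = 4π² · (3.006e+08)³ / (6.03072e+06)² m³/s² ≈ 2.948e+13 m³/s² = 2.948 × 10^13 m³/s².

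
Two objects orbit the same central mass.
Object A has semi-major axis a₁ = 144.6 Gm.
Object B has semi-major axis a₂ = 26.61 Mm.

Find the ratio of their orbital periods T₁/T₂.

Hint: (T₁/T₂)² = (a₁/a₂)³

Convert to SI: a₁ = 144.6 Gm = 1.446e+11 m; a₂ = 26.61 Mm = 2.661e+07 m.
From Kepler's third law, (T₁/T₂)² = (a₁/a₂)³, so T₁/T₂ = (a₁/a₂)^(3/2).
a₁/a₂ = 1.446e+11 / 2.661e+07 = 5434.05.
T₁/T₂ = (5434.05)^(3/2) ≈ 4.006e+05.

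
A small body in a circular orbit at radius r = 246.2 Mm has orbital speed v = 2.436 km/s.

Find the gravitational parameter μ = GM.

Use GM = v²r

Convert to SI: r = 246.2 Mm = 2.462e+08 m; v = 2.436 km/s = 2436 m/s.
For a circular orbit v² = GM/r, so GM = v² · r.
GM = (2436)² · 2.462e+08 m³/s² ≈ 1.461e+15 m³/s² = 1.461 × 10^15 m³/s².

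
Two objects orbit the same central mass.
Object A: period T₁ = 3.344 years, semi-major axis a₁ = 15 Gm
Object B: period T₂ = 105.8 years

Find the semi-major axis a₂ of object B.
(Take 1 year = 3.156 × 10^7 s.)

Convert to SI: T₁ = 3.344 years = 1.05537e+08 s; a₁ = 15 Gm = 1.5e+10 m; T₂ = 105.8 years = 3.33905e+09 s.
Kepler's third law: (T₁/T₂)² = (a₁/a₂)³ ⇒ a₂ = a₁ · (T₂/T₁)^(2/3).
T₂/T₁ = 3.33905e+09 / 1.05537e+08 = 31.6388.
a₂ = 1.5e+10 · (31.6388)^(2/3) m ≈ 1.501e+11 m = 150.1 Gm.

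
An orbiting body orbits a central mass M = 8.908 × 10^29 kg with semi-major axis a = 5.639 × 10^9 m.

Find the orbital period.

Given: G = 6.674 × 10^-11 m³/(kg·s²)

GM = G · M = 6.674e-11 · 8.908e+29 = 5.9452e+19 m³/s².
Kepler's third law: T = 2π √(a³ / GM).
Substituting a = 5.639e+09 m and GM = 5.9452e+19 m³/s²:
T = 2π √((5.639e+09)³ / 5.9452e+19) s
T ≈ 3.451e+05 s = 3.994 days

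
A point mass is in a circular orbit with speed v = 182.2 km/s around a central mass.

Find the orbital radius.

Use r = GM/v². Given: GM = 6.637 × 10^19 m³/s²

Convert to SI: v = 182.2 km/s = 182200 m/s.
For a circular orbit, v² = GM / r, so r = GM / v².
r = 6.637e+19 / (182200)² m ≈ 1.999e+09 m = 1.999 Gm.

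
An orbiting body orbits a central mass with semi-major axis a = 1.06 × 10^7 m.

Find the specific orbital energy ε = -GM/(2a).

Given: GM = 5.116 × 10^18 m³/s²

ε = −GM / (2a).
ε = −5.116e+18 / (2 · 1.06e+07) J/kg ≈ -2.413e+11 J/kg = -241.3 GJ/kg.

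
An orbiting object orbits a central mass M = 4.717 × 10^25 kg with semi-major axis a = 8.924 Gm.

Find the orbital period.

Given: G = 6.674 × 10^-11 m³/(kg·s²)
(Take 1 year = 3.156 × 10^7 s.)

Convert to SI: a = 8.924 Gm = 8.924e+09 m.
GM = G · M = 6.674e-11 · 4.717e+25 = 3.14813e+15 m³/s².
Kepler's third law: T = 2π √(a³ / GM).
Substituting a = 8.924e+09 m and GM = 3.14813e+15 m³/s²:
T = 2π √((8.924e+09)³ / 3.14813e+15) s
T ≈ 9.44e+07 s = 2.991 years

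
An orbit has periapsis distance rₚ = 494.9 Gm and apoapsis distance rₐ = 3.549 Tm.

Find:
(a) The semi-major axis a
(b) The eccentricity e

Convert to SI: rₚ = 494.9 Gm = 4.949e+11 m; rₐ = 3.549 Tm = 3.549e+12 m.
(a) a = (rₚ + rₐ) / 2 = (4.949e+11 + 3.549e+12) / 2 ≈ 2.022e+12 m = 2.022 Tm.
(b) e = (rₐ − rₚ) / (rₐ + rₚ) = (3.549e+12 − 4.949e+11) / (3.549e+12 + 4.949e+11) ≈ 0.7552.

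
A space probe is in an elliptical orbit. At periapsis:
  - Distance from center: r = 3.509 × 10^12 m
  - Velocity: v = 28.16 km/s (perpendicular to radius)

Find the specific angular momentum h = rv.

Convert to SI: v = 28.16 km/s = 28160 m/s.
With v perpendicular to r, h = r · v.
h = 3.509e+12 · 28160 m²/s ≈ 9.881e+16 m²/s.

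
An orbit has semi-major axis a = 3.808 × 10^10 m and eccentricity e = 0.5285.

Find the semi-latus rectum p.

p = a (1 − e²).
p = 3.808e+10 · (1 − (0.5285)²) = 3.808e+10 · 0.720688 ≈ 2.744e+10 m = 2.744 × 10^10 m.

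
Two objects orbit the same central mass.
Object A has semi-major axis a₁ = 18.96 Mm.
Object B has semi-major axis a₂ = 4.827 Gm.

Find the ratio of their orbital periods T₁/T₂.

Convert to SI: a₁ = 18.96 Mm = 1.896e+07 m; a₂ = 4.827 Gm = 4.827e+09 m.
From Kepler's third law, (T₁/T₂)² = (a₁/a₂)³, so T₁/T₂ = (a₁/a₂)^(3/2).
a₁/a₂ = 1.896e+07 / 4.827e+09 = 0.00392791.
T₁/T₂ = (0.00392791)^(3/2) ≈ 0.0002462.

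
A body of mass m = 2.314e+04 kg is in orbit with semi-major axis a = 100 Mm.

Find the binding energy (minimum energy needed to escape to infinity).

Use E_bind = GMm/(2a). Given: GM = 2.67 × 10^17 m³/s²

Convert to SI: a = 100 Mm = 1e+08 m.
Total orbital energy is E = −GMm/(2a); binding energy is E_bind = −E = GMm/(2a).
E_bind = 2.67e+17 · 2.314e+04 / (2 · 1e+08) J ≈ 3.089e+13 J = 30.89 TJ.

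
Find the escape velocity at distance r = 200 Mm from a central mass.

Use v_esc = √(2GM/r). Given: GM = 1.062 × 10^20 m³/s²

Convert to SI: r = 200 Mm = 2e+08 m.
Escape velocity comes from setting total energy to zero: ½v² − GM/r = 0 ⇒ v_esc = √(2GM / r).
v_esc = √(2 · 1.062e+20 / 2e+08) m/s ≈ 1.031e+06 m/s = 1031 km/s.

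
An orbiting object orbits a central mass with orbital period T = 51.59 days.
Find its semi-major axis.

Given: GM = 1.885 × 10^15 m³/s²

Convert to SI: T = 51.59 days = 4.45738e+06 s.
Invert Kepler's third law: a = (GM · T² / (4π²))^(1/3).
Substituting T = 4.45738e+06 s and GM = 1.885e+15 m³/s²:
a = (1.885e+15 · (4.45738e+06)² / (4π²))^(1/3) m
a ≈ 9.826e+08 m = 982.6 Mm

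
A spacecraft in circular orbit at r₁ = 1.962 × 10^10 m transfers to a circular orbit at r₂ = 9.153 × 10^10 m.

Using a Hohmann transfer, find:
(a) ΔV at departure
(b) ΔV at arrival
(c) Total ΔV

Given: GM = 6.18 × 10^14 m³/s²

Transfer semi-major axis: a_t = (r₁ + r₂)/2 = (1.962e+10 + 9.153e+10)/2 = 5.5575e+10 m.
Circular speeds: v₁ = √(GM/r₁) = 177.478 m/s, v₂ = √(GM/r₂) = 82.1699 m/s.
Transfer speeds (vis-viva v² = GM(2/r − 1/a_t)): v₁ᵗ = 227.765 m/s, v₂ᵗ = 48.8228 m/s.
(a) ΔV₁ = |v₁ᵗ − v₁| ≈ 50.29 m/s = 50.29 m/s.
(b) ΔV₂ = |v₂ − v₂ᵗ| ≈ 33.35 m/s = 33.35 m/s.
(c) ΔV_total = ΔV₁ + ΔV₂ ≈ 83.63 m/s = 83.63 m/s.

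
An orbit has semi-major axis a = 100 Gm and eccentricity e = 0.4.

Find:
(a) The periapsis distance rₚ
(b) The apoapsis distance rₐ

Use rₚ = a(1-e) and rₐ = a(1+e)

Convert to SI: a = 100 Gm = 1e+11 m.
(a) rₚ = a(1 − e) = 1e+11 · (1 − 0.4) = 1e+11 · 0.6 ≈ 6e+10 m = 60 Gm.
(b) rₐ = a(1 + e) = 1e+11 · (1 + 0.4) = 1e+11 · 1.4 ≈ 1.4e+11 m = 140 Gm.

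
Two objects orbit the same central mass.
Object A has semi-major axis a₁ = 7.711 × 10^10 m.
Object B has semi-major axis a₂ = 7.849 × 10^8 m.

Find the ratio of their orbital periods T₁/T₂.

From Kepler's third law, (T₁/T₂)² = (a₁/a₂)³, so T₁/T₂ = (a₁/a₂)^(3/2).
a₁/a₂ = 7.711e+10 / 7.849e+08 = 98.2418.
T₁/T₂ = (98.2418)^(3/2) ≈ 973.7.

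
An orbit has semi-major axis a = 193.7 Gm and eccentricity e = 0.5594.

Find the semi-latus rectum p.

Convert to SI: a = 193.7 Gm = 1.937e+11 m.
p = a (1 − e²).
p = 1.937e+11 · (1 − (0.5594)²) = 1.937e+11 · 0.687072 ≈ 1.331e+11 m = 133.1 Gm.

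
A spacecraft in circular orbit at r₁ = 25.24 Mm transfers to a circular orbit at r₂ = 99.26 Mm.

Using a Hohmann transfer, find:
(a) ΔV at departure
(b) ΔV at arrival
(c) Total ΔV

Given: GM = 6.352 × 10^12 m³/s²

Convert to SI: r₁ = 25.24 Mm = 2.524e+07 m; r₂ = 99.26 Mm = 9.926e+07 m.
Transfer semi-major axis: a_t = (r₁ + r₂)/2 = (2.524e+07 + 9.926e+07)/2 = 6.225e+07 m.
Circular speeds: v₁ = √(GM/r₁) = 501.661 m/s, v₂ = √(GM/r₂) = 252.969 m/s.
Transfer speeds (vis-viva v² = GM(2/r − 1/a_t)): v₁ᵗ = 633.473 m/s, v₂ᵗ = 161.081 m/s.
(a) ΔV₁ = |v₁ᵗ − v₁| ≈ 131.8 m/s = 131.8 m/s.
(b) ΔV₂ = |v₂ − v₂ᵗ| ≈ 91.89 m/s = 91.89 m/s.
(c) ΔV_total = ΔV₁ + ΔV₂ ≈ 223.7 m/s = 223.7 m/s.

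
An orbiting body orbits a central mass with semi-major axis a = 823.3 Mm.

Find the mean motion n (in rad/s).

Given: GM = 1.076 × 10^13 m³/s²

Convert to SI: a = 823.3 Mm = 8.233e+08 m.
n = √(GM / a³).
n = √(1.076e+13 / (8.233e+08)³) rad/s ≈ 1.389e-07 rad/s.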